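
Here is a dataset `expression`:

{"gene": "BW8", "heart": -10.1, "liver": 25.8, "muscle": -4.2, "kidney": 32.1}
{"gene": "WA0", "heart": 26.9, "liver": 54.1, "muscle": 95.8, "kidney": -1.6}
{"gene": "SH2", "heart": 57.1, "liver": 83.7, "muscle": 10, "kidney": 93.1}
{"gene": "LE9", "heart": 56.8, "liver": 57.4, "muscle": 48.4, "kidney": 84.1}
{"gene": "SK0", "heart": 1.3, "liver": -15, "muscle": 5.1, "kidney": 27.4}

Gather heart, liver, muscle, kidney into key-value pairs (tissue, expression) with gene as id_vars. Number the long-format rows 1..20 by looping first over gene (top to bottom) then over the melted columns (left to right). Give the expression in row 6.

20 rows total (5 × 4). Row 6: index ⌊(6-1)/4⌋ = 1 into gene → WA0; (6-1) mod 4 = 1 into the melted columns → liver.
So row 6 is (WA0, liver, 54.1); expression = 54.1.

54.1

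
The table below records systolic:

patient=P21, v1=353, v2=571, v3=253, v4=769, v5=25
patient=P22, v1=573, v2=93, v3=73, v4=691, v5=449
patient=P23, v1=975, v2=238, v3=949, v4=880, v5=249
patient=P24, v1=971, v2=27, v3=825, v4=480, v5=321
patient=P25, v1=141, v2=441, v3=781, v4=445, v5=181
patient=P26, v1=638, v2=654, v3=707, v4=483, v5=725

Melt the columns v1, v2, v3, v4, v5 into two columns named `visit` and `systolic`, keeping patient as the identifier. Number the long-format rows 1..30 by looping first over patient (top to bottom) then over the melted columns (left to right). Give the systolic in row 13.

949

30 rows total (6 × 5). Row 13: index ⌊(13-1)/5⌋ = 2 into patient → P23; (13-1) mod 5 = 2 into the melted columns → v3.
So row 13 is (P23, v3, 949); systolic = 949.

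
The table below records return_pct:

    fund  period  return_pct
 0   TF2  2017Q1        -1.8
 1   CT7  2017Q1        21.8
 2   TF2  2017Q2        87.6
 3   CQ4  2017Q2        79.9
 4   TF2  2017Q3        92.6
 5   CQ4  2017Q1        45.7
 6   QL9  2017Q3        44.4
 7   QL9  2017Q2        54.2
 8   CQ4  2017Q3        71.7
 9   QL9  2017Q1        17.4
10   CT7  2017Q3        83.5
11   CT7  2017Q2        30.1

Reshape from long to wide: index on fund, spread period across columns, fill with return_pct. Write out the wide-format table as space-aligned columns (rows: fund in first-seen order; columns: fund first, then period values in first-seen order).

Columns: fund plus the 3 distinct period values (2017Q1, 2017Q2, 2017Q3).
For example, row TF2 column 2017Q1 takes return_pct=-1.8 from the long row (TF2, 2017Q1).

fund  2017Q1  2017Q2  2017Q3
TF2   -1.8    87.6    92.6  
CT7   21.8    30.1    83.5  
CQ4   45.7    79.9    71.7  
QL9   17.4    54.2    44.4  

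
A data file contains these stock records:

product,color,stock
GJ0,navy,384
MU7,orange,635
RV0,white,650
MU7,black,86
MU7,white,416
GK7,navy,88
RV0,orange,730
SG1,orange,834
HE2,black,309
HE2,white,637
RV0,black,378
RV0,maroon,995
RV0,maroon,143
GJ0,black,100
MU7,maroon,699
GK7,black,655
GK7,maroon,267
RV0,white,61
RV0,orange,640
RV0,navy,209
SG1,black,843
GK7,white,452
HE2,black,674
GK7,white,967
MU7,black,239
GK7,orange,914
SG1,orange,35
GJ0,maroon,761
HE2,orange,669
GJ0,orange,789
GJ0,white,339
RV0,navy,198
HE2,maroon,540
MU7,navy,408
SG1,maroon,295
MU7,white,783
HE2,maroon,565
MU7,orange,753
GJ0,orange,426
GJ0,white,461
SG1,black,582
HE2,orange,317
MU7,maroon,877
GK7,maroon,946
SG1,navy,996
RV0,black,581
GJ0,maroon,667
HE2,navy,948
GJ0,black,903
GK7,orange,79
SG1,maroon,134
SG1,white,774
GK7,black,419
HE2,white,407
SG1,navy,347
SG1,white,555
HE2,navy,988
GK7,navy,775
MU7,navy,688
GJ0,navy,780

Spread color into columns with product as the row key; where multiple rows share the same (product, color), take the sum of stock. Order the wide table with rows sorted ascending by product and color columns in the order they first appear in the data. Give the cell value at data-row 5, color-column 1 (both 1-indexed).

With rows sorted ascending by product, row 5 is product=RV0. color columns in first-appearance order: navy, orange, white, black, maroon; column 1 is navy.
Long rows with product=RV0, color=navy: 209 + 198 = 407.

407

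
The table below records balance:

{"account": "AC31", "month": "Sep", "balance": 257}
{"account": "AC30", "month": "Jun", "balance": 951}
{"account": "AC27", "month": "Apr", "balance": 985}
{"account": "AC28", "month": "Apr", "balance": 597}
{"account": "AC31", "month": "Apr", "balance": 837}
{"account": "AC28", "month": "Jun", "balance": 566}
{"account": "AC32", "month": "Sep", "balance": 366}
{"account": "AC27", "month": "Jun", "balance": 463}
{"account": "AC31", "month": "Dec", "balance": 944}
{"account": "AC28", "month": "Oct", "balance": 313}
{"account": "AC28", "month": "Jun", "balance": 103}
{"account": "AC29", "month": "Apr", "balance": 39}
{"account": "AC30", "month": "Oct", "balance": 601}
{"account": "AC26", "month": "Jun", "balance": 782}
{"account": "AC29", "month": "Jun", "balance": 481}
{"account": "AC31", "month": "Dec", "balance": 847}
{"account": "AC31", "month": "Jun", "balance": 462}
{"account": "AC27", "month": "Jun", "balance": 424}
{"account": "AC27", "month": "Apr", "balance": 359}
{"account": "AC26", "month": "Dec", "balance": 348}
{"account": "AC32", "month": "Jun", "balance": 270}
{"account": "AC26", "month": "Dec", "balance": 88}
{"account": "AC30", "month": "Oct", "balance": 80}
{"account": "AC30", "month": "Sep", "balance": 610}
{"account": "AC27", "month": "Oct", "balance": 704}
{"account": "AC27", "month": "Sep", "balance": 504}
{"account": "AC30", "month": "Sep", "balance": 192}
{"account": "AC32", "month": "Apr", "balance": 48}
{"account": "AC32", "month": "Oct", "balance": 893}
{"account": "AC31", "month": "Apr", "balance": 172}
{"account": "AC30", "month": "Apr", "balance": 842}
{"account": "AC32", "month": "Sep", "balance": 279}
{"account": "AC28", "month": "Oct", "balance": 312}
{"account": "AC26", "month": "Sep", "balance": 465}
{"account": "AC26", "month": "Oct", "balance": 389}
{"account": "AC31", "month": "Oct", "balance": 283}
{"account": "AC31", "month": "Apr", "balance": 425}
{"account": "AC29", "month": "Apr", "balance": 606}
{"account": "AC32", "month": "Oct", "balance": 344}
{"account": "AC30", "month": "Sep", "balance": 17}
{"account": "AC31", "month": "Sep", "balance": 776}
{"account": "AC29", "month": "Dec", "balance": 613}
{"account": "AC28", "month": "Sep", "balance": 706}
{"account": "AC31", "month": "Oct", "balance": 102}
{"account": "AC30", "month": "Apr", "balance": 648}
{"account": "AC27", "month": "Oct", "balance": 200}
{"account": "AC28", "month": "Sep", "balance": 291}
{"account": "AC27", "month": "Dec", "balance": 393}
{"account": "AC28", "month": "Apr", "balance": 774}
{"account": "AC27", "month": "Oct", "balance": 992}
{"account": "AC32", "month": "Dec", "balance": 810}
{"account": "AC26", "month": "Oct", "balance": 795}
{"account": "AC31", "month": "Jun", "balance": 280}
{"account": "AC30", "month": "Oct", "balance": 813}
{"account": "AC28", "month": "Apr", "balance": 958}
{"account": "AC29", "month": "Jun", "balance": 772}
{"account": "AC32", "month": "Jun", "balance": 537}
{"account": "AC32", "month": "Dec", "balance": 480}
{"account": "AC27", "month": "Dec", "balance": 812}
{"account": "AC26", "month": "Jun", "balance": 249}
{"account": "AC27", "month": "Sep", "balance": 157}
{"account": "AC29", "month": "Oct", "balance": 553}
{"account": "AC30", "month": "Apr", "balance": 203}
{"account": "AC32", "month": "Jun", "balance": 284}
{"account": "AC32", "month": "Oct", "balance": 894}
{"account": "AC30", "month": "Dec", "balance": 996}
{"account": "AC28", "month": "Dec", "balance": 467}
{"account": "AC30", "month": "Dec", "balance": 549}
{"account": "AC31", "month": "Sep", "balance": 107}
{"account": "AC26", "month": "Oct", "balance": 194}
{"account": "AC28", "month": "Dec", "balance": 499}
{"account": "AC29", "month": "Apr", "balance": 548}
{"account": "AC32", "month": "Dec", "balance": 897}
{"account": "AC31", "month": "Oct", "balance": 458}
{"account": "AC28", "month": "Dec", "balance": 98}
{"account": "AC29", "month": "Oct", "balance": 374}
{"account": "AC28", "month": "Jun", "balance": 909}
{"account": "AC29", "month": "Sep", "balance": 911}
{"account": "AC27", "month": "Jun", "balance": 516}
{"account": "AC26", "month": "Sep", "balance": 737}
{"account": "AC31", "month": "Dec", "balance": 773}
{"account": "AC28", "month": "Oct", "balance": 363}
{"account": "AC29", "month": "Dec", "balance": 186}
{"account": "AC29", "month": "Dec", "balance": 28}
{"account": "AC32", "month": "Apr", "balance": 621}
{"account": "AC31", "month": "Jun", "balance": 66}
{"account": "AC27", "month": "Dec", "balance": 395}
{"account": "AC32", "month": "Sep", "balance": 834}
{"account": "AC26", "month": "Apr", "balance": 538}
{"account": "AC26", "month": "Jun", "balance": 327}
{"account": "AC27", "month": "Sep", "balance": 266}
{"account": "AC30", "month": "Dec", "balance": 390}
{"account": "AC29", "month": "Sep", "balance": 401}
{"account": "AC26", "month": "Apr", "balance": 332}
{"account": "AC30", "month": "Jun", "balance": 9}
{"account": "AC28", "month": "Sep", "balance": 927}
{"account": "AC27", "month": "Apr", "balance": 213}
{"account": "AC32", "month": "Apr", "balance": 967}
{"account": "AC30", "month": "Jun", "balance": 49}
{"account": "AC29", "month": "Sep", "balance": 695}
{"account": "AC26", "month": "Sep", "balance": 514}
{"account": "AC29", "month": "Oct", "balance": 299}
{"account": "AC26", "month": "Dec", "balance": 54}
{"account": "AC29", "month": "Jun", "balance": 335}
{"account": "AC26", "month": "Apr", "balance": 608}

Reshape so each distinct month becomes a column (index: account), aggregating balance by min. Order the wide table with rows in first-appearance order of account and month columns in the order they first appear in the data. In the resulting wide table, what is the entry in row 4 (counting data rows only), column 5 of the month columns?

With rows in first-appearance order of account, row 4 is account=AC28. month columns in first-appearance order: Sep, Jun, Apr, Dec, Oct; column 5 is Oct.
Long rows with account=AC28, month=Oct: min(313, 312, 363) = 312.

312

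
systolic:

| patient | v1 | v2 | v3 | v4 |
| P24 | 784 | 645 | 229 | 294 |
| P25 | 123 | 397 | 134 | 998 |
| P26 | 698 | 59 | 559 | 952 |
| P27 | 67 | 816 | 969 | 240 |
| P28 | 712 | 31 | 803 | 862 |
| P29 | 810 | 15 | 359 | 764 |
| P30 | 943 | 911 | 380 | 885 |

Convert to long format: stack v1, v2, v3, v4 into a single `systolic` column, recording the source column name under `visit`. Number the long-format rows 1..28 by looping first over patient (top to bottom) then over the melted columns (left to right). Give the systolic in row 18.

28 rows total (7 × 4). Row 18: index ⌊(18-1)/4⌋ = 4 into patient → P28; (18-1) mod 4 = 1 into the melted columns → v2.
So row 18 is (P28, v2, 31); systolic = 31.

31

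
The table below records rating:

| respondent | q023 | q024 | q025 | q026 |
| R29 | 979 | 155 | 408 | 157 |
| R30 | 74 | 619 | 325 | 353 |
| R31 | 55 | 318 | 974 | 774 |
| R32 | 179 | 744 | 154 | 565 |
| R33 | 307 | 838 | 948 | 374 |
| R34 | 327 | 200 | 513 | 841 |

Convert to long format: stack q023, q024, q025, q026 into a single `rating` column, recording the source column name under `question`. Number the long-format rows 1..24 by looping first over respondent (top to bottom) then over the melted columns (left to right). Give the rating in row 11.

974

24 rows total (6 × 4). Row 11: index ⌊(11-1)/4⌋ = 2 into respondent → R31; (11-1) mod 4 = 2 into the melted columns → q025.
So row 11 is (R31, q025, 974); rating = 974.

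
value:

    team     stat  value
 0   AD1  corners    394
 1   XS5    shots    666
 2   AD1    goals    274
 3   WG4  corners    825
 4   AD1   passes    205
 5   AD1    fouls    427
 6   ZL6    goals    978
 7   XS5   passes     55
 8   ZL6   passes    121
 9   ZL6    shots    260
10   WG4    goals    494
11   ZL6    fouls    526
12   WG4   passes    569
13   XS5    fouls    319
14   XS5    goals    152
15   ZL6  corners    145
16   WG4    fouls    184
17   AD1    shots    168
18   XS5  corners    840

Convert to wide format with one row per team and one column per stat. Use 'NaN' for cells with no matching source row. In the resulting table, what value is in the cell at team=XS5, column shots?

The long row with team=XS5, stat=shots has value=666.

666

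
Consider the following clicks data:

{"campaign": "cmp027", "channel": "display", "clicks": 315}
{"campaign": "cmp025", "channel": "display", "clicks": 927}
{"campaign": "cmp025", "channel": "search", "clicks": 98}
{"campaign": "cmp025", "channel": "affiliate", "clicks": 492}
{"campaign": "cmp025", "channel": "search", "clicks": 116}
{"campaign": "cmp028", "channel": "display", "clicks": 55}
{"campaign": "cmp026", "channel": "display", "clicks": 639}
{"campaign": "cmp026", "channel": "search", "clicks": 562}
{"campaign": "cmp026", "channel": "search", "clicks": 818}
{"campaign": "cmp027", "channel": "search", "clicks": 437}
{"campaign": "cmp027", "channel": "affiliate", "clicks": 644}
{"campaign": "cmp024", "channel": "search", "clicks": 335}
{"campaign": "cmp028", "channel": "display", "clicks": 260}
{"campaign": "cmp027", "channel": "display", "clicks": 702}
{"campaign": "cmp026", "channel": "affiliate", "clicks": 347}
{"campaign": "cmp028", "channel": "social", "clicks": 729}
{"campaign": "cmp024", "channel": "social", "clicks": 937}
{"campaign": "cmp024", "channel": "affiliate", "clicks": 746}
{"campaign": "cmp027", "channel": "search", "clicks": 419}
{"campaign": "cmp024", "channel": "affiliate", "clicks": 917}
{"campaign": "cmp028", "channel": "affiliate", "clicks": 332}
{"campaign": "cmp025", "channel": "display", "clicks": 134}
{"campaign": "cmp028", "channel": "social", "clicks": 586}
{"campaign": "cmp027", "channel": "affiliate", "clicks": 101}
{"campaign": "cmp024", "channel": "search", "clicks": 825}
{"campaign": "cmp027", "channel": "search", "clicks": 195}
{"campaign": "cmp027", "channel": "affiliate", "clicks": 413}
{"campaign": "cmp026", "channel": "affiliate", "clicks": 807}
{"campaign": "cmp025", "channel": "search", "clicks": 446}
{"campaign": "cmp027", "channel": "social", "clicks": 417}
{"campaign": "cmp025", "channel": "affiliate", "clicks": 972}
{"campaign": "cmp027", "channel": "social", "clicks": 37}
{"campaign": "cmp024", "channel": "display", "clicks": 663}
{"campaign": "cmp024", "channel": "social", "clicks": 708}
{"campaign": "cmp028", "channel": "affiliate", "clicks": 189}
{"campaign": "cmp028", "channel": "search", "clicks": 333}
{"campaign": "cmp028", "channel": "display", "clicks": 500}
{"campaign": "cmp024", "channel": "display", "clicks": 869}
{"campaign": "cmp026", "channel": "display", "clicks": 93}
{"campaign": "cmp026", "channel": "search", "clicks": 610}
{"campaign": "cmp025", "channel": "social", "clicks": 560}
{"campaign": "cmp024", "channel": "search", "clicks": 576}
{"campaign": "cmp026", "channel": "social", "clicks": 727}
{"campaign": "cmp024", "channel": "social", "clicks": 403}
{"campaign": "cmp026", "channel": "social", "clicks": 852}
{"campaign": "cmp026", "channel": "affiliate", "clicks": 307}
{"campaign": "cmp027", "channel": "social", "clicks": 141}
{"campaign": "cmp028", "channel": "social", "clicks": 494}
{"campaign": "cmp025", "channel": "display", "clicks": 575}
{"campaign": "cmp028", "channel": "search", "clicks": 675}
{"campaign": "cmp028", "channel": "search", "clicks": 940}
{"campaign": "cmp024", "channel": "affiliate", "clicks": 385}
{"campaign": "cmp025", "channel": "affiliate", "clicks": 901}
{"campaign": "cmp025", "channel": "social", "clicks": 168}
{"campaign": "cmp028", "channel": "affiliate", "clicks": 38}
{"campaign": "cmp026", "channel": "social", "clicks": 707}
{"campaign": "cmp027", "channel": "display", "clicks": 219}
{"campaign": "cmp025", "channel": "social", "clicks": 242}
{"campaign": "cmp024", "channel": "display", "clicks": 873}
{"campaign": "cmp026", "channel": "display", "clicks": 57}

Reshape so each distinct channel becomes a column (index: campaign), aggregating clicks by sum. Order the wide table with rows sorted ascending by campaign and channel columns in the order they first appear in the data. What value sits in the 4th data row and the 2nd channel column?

With rows sorted ascending by campaign, row 4 is campaign=cmp027. channel columns in first-appearance order: display, search, affiliate, social; column 2 is search.
Long rows with campaign=cmp027, channel=search: 437 + 419 + 195 = 1051.

1051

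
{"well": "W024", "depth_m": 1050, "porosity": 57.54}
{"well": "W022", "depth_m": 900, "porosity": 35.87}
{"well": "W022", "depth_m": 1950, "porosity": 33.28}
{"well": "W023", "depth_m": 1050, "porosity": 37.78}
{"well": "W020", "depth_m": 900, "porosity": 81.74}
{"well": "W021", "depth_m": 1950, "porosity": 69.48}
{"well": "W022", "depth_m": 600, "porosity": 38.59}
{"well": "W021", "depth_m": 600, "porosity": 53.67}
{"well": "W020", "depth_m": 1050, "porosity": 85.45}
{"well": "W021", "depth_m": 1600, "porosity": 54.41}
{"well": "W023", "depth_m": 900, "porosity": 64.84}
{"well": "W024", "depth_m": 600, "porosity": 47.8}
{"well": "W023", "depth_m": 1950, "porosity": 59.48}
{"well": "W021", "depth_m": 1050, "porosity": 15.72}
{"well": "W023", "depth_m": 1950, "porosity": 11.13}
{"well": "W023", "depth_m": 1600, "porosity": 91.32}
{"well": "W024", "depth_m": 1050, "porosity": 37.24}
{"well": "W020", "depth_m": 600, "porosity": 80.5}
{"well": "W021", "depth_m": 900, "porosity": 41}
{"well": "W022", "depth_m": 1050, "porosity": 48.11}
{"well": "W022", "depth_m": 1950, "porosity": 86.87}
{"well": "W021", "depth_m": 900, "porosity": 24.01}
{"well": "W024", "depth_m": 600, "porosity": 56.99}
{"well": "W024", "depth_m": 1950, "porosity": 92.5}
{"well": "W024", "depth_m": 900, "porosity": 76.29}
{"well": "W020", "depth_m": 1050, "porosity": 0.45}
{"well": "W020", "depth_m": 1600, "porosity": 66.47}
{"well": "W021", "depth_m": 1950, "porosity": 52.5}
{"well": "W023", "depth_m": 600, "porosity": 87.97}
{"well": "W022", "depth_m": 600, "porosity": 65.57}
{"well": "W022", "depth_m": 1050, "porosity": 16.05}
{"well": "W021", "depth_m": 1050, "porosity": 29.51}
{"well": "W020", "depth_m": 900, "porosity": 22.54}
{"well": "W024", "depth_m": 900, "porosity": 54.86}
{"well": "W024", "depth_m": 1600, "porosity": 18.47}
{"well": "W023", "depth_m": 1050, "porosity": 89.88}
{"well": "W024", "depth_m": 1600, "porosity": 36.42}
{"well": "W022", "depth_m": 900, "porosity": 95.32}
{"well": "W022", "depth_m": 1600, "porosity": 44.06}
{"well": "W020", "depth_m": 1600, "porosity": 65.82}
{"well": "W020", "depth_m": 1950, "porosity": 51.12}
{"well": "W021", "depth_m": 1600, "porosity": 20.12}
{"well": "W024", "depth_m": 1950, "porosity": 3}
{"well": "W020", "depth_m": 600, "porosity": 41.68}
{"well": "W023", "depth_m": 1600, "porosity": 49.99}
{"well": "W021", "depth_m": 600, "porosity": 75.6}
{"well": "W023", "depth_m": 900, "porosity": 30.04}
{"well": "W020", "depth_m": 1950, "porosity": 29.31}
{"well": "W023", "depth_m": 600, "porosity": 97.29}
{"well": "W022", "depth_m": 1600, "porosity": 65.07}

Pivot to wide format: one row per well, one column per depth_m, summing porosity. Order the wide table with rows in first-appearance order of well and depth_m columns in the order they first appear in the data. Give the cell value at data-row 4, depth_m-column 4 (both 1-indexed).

122.18

With rows in first-appearance order of well, row 4 is well=W020. depth_m columns in first-appearance order: 1050, 900, 1950, 600, 1600; column 4 is 600.
Long rows with well=W020, depth_m=600: 80.5 + 41.68 = 122.18.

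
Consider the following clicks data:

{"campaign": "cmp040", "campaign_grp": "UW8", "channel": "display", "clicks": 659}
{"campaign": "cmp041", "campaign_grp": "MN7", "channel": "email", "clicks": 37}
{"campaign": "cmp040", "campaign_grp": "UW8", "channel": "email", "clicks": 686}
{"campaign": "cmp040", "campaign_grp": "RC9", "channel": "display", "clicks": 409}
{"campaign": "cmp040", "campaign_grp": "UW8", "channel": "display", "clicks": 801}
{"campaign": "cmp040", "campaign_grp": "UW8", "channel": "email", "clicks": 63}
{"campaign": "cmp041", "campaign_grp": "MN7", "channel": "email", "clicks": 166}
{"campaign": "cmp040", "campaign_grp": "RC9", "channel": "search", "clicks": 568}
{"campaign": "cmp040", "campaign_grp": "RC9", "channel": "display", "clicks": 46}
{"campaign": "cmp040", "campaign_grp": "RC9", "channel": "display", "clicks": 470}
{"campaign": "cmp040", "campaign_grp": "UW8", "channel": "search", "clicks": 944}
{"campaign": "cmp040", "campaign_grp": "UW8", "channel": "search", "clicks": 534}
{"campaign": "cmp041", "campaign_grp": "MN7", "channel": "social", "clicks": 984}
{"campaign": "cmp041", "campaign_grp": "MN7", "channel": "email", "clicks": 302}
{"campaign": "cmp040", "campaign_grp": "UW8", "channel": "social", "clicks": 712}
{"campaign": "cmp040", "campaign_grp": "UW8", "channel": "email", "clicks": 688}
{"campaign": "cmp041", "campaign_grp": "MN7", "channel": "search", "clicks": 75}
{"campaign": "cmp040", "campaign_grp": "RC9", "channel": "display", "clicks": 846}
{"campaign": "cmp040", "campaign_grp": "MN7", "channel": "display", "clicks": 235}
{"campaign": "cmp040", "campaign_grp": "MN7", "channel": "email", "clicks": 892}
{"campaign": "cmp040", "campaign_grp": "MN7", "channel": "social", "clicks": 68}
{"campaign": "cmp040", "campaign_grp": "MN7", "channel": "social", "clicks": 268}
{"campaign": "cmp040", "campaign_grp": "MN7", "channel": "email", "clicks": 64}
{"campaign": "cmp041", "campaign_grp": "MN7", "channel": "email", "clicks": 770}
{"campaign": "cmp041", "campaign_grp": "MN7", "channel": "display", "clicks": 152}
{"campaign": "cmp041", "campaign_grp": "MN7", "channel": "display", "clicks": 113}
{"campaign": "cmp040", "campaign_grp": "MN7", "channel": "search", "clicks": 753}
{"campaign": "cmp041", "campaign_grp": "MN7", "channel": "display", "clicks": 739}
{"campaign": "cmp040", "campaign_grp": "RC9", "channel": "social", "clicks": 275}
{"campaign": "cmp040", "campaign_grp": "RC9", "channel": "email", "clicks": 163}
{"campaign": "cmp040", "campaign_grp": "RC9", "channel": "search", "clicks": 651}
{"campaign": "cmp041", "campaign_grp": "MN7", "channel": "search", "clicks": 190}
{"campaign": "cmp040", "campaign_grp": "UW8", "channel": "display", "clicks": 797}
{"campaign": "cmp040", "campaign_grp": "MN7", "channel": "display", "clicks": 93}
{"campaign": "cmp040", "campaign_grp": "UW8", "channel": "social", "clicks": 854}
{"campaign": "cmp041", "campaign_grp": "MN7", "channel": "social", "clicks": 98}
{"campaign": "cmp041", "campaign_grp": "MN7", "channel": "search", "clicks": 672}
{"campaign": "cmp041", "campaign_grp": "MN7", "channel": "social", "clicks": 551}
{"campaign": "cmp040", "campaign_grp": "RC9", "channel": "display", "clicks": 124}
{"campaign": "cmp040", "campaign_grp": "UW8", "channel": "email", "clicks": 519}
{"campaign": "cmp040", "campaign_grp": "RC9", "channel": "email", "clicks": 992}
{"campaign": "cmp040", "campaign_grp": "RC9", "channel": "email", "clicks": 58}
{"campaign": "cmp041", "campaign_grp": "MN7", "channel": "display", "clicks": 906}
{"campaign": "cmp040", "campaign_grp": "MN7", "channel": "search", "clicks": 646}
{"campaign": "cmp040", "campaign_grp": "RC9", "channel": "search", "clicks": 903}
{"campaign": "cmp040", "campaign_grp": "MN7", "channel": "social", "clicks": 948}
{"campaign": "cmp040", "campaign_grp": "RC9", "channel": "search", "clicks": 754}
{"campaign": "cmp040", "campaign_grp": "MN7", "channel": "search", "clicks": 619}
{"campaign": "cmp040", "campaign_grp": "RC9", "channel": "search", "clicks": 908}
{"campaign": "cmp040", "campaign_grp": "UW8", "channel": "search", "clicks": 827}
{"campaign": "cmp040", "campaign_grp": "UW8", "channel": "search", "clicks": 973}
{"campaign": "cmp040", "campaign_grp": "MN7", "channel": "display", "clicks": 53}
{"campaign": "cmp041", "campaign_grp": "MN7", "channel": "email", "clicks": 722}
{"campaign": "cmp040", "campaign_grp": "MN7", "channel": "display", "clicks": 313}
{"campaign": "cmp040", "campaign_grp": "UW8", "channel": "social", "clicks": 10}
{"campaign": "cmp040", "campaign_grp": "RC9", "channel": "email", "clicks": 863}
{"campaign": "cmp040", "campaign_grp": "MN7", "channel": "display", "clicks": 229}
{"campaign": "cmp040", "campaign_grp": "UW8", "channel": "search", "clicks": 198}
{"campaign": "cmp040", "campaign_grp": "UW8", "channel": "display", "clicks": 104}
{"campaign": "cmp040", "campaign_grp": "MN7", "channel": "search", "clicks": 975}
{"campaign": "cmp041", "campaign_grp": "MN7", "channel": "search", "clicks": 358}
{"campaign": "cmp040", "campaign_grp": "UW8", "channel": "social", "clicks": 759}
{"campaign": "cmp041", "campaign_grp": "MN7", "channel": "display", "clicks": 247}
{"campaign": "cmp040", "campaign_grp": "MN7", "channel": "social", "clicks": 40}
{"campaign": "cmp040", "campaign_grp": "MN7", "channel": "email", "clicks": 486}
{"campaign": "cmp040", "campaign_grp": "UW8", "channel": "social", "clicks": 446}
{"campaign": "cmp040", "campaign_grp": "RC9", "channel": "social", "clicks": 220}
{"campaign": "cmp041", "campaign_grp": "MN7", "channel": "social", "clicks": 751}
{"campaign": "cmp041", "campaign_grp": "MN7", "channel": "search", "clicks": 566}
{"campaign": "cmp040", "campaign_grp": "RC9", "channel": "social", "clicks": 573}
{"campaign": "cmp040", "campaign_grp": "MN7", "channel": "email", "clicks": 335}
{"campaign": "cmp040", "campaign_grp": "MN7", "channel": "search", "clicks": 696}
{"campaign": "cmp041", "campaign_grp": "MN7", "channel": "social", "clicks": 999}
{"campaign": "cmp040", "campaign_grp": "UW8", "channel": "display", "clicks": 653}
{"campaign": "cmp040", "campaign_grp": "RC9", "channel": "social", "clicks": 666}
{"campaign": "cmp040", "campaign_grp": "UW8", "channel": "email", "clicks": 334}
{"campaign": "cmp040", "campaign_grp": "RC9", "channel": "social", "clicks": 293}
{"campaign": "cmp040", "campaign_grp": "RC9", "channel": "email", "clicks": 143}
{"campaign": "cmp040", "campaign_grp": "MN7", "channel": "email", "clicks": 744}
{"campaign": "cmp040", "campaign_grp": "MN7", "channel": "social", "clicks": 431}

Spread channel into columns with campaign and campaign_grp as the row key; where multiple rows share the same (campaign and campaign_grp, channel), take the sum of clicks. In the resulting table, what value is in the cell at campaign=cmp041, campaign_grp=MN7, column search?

Rows with campaign=cmp041, campaign_grp=MN7 and channel=search: clicks values are 75, 190, 672, 358, 566.
75 + 190 + 672 + 358 + 566 = 1861.

1861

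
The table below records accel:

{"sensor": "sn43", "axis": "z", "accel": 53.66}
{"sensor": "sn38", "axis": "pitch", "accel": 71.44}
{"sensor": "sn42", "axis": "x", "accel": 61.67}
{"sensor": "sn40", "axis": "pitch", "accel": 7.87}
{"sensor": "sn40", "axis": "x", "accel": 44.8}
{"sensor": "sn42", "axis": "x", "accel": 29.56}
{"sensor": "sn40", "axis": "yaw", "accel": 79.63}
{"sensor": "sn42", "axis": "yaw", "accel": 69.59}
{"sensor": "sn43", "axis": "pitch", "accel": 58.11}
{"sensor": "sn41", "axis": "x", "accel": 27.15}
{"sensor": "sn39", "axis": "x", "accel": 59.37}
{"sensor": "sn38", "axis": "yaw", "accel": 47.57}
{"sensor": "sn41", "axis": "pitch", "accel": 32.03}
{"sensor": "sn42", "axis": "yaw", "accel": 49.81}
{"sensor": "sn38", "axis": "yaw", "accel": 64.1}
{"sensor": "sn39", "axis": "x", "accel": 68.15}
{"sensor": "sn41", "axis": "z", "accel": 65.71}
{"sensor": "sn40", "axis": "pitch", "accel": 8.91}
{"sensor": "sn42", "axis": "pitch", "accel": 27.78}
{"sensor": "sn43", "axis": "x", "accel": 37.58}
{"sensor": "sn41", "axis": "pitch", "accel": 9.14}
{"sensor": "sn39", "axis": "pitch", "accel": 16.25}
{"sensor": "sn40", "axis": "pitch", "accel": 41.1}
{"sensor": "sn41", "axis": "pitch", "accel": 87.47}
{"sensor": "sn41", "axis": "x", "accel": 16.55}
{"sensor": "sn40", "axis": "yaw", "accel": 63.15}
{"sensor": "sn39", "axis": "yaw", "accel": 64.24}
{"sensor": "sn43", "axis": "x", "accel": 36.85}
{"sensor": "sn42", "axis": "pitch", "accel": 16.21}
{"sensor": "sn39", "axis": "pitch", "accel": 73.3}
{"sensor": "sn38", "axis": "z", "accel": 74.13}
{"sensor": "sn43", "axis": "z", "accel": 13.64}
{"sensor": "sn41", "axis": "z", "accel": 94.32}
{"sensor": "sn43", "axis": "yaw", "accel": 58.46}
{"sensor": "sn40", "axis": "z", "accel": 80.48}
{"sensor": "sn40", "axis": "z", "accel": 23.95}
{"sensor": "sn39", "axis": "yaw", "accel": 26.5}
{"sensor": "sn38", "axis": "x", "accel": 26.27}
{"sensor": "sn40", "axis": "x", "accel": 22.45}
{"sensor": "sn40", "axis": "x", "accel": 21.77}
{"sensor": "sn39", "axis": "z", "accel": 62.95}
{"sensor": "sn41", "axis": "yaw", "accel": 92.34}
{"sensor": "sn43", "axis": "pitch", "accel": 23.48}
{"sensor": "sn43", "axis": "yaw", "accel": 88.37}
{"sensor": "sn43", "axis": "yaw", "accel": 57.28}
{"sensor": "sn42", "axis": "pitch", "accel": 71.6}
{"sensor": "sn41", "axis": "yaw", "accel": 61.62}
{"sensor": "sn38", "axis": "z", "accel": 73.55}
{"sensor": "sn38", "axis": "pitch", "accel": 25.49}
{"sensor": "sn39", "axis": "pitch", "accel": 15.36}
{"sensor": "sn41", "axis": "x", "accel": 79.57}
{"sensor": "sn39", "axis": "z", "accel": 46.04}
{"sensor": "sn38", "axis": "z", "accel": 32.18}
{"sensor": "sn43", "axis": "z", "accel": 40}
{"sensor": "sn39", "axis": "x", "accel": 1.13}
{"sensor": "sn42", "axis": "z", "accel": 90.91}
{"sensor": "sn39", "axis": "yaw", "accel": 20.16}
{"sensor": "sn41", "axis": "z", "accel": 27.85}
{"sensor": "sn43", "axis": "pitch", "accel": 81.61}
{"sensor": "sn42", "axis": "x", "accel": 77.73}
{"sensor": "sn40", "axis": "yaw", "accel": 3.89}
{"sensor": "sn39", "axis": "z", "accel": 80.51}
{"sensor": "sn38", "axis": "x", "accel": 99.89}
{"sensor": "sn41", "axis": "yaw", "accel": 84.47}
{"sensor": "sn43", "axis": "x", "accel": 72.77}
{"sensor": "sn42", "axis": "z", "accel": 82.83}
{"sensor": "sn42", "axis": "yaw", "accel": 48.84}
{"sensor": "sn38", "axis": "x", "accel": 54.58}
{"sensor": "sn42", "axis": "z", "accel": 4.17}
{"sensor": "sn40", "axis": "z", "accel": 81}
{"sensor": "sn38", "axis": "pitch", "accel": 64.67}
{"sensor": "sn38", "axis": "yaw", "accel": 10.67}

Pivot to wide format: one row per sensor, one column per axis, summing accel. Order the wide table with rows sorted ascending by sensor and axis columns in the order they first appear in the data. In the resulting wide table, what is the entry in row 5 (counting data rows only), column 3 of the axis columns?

168.96

With rows sorted ascending by sensor, row 5 is sensor=sn42. axis columns in first-appearance order: z, pitch, x, yaw; column 3 is x.
Long rows with sensor=sn42, axis=x: 61.67 + 29.56 + 77.73 = 168.96.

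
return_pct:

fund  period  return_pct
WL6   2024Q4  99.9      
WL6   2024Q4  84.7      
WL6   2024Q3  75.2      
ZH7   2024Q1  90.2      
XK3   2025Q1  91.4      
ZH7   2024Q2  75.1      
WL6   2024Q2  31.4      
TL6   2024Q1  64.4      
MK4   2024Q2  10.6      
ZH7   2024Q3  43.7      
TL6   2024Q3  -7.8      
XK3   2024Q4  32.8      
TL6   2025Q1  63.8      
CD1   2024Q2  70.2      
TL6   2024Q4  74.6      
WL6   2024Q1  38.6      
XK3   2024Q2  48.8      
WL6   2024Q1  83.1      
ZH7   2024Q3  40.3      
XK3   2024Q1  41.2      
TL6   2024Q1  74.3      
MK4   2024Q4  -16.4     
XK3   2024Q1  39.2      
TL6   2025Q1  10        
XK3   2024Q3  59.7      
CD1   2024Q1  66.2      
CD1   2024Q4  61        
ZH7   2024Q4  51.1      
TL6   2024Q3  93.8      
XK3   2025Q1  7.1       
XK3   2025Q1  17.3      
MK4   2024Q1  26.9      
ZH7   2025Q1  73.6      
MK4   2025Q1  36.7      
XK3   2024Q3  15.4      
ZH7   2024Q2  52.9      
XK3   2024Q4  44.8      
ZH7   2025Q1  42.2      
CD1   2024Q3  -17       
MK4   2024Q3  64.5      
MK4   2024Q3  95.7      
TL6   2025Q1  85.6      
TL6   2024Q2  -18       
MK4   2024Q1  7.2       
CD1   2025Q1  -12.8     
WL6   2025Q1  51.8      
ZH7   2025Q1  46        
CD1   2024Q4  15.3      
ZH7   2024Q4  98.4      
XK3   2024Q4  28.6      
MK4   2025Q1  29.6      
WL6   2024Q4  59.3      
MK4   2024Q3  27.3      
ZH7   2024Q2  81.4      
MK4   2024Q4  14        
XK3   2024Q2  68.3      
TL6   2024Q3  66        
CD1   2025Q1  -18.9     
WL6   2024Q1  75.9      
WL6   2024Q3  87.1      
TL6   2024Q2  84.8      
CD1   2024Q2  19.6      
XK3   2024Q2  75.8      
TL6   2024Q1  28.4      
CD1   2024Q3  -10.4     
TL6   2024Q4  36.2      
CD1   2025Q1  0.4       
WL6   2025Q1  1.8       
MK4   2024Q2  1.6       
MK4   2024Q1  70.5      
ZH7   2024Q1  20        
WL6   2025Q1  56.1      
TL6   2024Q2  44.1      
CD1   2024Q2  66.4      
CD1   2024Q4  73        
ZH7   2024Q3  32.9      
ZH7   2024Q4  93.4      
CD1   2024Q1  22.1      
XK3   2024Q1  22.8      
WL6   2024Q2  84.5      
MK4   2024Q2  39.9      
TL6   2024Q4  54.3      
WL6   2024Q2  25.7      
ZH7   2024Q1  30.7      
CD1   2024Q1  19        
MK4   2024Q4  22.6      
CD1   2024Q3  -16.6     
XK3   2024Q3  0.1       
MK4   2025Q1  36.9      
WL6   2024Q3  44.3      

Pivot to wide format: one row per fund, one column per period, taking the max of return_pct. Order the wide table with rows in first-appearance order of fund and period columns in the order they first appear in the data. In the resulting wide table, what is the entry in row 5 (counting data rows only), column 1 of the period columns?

With rows in first-appearance order of fund, row 5 is fund=MK4. period columns in first-appearance order: 2024Q4, 2024Q3, 2024Q1, 2025Q1, 2024Q2; column 1 is 2024Q4.
Long rows with fund=MK4, period=2024Q4: max(-16.4, 14, 22.6) = 22.6.

22.6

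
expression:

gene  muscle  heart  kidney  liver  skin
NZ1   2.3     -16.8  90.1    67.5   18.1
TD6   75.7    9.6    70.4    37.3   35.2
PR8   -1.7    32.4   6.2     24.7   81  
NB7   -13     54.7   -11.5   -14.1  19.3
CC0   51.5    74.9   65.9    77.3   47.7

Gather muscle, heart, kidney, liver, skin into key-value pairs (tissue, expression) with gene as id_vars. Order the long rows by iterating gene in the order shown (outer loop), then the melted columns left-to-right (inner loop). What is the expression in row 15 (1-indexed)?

81

25 rows total (5 × 5). Row 15: index ⌊(15-1)/5⌋ = 2 into gene → PR8; (15-1) mod 5 = 4 into the melted columns → skin.
So row 15 is (PR8, skin, 81); expression = 81.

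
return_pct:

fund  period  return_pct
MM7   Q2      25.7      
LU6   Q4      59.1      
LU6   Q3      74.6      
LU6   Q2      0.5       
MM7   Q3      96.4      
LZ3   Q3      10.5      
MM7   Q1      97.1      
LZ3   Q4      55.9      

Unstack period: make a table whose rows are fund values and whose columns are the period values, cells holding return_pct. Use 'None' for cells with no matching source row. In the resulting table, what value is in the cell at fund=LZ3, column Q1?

None

No long-format row has fund=LZ3 and period=Q1, so the cell is None.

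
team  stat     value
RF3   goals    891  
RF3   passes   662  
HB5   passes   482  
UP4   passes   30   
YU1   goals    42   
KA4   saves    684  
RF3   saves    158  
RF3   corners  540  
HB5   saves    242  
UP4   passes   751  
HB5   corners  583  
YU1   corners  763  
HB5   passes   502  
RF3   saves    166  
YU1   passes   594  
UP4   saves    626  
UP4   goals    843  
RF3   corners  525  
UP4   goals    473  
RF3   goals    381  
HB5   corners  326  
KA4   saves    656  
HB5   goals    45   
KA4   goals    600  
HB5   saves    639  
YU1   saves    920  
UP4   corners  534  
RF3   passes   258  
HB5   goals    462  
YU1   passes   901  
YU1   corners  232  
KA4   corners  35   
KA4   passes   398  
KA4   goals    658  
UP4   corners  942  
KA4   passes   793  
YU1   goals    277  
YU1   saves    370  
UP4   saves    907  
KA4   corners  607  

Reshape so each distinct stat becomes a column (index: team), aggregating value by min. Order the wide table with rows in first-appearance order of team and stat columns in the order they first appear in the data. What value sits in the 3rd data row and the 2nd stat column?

With rows in first-appearance order of team, row 3 is team=UP4. stat columns in first-appearance order: goals, passes, saves, corners; column 2 is passes.
Long rows with team=UP4, stat=passes: min(30, 751) = 30.

30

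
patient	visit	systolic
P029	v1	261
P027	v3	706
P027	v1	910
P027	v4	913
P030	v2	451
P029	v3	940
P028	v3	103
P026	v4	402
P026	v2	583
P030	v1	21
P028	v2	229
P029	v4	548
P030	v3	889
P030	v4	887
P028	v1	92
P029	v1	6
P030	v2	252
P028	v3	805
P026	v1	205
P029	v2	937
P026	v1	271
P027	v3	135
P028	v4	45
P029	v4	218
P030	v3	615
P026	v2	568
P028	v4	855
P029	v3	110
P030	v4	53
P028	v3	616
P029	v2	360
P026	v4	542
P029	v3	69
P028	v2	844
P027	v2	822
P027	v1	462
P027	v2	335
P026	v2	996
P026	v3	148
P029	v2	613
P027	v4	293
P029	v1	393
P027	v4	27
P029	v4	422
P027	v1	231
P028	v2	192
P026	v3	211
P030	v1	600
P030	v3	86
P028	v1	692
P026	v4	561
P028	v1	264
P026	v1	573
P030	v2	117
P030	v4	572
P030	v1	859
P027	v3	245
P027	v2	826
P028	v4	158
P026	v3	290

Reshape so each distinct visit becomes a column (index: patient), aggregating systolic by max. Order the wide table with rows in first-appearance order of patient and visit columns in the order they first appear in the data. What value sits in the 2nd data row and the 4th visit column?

826

With rows in first-appearance order of patient, row 2 is patient=P027. visit columns in first-appearance order: v1, v3, v4, v2; column 4 is v2.
Long rows with patient=P027, visit=v2: max(822, 335, 826) = 826.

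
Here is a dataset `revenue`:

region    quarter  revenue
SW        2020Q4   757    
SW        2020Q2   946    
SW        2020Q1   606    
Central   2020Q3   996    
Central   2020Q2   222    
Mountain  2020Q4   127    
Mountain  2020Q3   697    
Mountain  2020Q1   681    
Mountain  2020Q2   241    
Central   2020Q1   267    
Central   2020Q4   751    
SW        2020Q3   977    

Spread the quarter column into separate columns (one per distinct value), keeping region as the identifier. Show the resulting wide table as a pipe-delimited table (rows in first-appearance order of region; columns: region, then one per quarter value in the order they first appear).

| region | 2020Q4 | 2020Q2 | 2020Q1 | 2020Q3 |
| SW | 757 | 946 | 606 | 977 |
| Central | 751 | 222 | 267 | 996 |
| Mountain | 127 | 241 | 681 | 697 |

Columns: region plus the 4 distinct quarter values (2020Q4, 2020Q2, 2020Q1, 2020Q3).
For example, row SW column 2020Q4 takes revenue=757 from the long row (SW, 2020Q4).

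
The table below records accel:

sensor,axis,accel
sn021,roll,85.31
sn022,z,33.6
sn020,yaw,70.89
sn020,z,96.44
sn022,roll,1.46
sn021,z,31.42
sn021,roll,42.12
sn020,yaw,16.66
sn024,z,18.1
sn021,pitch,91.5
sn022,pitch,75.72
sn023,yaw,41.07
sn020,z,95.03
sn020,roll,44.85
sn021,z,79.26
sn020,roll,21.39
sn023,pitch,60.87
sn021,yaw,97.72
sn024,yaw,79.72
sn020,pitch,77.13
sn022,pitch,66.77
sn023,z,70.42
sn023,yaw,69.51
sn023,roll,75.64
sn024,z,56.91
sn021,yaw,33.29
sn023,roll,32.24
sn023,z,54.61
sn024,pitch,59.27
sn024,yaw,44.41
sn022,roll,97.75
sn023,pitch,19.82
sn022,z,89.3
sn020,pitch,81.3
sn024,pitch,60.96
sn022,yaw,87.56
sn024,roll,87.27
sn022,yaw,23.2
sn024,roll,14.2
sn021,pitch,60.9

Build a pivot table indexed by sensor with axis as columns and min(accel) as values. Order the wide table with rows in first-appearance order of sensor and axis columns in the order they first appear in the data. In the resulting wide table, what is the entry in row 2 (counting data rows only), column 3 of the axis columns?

23.2

With rows in first-appearance order of sensor, row 2 is sensor=sn022. axis columns in first-appearance order: roll, z, yaw, pitch; column 3 is yaw.
Long rows with sensor=sn022, axis=yaw: min(87.56, 23.2) = 23.2.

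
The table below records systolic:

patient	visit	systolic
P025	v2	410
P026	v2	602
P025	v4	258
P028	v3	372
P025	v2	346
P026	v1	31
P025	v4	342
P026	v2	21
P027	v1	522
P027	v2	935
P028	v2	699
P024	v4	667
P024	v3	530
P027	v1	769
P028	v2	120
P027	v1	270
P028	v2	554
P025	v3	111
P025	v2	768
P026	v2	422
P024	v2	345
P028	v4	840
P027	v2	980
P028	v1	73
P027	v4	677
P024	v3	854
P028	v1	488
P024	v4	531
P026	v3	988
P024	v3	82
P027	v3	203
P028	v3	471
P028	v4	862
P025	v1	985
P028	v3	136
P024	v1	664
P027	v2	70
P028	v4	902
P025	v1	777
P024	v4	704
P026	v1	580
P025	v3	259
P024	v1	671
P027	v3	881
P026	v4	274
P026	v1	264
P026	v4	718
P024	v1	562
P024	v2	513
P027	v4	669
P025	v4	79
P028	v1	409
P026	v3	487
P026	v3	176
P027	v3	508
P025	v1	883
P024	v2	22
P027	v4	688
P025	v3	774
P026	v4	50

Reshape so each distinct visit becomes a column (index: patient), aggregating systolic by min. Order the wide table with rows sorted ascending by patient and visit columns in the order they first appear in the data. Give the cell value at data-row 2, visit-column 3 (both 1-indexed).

With rows sorted ascending by patient, row 2 is patient=P025. visit columns in first-appearance order: v2, v4, v3, v1; column 3 is v3.
Long rows with patient=P025, visit=v3: min(111, 259, 774) = 111.

111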